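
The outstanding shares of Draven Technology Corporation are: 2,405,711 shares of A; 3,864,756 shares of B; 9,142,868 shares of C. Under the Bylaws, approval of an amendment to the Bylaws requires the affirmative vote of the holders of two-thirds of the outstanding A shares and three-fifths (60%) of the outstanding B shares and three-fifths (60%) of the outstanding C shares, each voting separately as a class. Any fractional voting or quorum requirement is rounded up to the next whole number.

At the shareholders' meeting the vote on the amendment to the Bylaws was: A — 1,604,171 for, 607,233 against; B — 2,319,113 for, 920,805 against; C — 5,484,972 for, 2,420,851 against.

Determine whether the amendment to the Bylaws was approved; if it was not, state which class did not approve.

Not approved — the C shares did not give the required vote.

A: 2/3 of 2405711 = 1603807.33, rounded up to 1603808; 1,603,808 required, 1,604,171 in favor — approved.
B: 3/5 of 3864756 = 2318853.60, rounded up to 2318854; 2,318,854 required, 2,319,113 in favor — approved.
C: 3/5 of 9142868 = 5485720.80, rounded up to 5485721; 5,485,721 required, 5,484,972 in favor — not approved.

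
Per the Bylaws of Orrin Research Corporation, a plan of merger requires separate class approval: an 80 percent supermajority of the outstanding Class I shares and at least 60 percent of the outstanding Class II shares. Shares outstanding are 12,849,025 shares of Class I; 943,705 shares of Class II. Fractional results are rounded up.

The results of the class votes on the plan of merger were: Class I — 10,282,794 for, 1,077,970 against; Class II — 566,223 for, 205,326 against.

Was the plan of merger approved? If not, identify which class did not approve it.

Class I: 4/5 of 12849025 = 10279220; 10,279,220 required, 10,282,794 in favor — approved.
Class II: 3/5 of 943705 = 566223; 566,223 required, 566,223 in favor — approved.

Approved — every class gave the required vote.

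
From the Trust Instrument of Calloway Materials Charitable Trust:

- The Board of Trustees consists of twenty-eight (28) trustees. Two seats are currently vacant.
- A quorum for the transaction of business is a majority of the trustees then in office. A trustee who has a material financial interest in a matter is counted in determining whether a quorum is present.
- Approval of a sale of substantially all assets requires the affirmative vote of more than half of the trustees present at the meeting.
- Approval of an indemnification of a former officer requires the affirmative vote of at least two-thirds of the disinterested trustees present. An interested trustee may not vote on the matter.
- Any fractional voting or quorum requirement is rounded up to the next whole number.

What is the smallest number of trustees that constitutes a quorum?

14

A majority of 26 is 14.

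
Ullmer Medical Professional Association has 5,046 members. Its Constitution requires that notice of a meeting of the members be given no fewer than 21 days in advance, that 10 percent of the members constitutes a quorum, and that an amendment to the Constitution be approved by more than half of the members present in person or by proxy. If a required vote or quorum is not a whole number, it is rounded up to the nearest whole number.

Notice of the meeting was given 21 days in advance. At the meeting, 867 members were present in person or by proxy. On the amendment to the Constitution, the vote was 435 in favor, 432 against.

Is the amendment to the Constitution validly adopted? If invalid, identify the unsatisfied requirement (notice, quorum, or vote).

Notice: 21 days given; 21 required. Satisfied.
Quorum: 10% of 5,046 = 504.60, rounded up to 505; 867 present. Satisfied.
Vote: requires a majority of those present (867); a majority of 867 is 434, so 434 needed; 435 in favor. Satisfied.

Valid — all requirements satisfied.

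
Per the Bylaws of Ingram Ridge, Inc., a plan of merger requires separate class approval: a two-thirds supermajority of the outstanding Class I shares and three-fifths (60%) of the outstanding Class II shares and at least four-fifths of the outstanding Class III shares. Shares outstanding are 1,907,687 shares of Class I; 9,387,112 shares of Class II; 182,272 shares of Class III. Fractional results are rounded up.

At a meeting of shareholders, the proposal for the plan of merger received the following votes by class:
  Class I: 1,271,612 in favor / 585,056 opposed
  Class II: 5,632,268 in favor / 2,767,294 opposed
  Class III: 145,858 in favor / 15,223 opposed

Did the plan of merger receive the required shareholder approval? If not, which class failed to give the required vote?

Not approved — the Class I shares did not give the required vote.

Class I: 2/3 of 1907687 = 1271791.33, rounded up to 1271792; 1,271,792 required, 1,271,612 in favor — not approved.
Class II: 3/5 of 9387112 = 5632267.20, rounded up to 5632268; 5,632,268 required, 5,632,268 in favor — approved.
Class III: 4/5 of 182272 = 145817.60, rounded up to 145818; 145,818 required, 145,858 in favor — approved.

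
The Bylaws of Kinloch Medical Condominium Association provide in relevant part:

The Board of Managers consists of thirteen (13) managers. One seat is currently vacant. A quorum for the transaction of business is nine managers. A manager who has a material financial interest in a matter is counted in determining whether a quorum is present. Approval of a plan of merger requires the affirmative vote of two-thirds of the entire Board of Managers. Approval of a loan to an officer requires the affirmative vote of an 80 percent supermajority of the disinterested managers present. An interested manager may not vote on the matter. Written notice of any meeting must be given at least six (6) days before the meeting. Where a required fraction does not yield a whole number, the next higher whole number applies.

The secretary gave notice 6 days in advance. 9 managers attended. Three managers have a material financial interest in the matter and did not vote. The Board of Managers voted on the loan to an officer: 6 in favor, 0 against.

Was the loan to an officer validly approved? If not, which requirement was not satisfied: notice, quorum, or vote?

Notice: 6 days given; 6 required (6 ≥ 6). Satisfied.
Quorum: 9 present (interested managers count toward quorum); quorum is 9. Satisfied.
Vote: the loan to an officer requires four-fifths of the disinterested managers present (9 − 3 = 6). 4/5 of 6 = 4.80, rounded up to 5, so 5 affirmative votes are needed; 6 voted in favor. Satisfied.

Valid — all requirements satisfied.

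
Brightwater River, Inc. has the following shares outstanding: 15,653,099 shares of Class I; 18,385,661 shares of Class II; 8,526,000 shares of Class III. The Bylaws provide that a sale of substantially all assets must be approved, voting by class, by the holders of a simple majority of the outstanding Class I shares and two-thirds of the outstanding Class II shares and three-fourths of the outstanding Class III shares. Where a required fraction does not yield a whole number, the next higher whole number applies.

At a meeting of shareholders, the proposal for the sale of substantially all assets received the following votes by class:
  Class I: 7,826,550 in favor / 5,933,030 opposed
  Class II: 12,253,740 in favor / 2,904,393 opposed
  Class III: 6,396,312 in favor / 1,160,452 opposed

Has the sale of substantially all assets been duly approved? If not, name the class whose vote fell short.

Not approved — the Class II shares did not give the required vote.

Class I: a majority of 15653099 is 7826550; 7,826,550 required, 7,826,550 in favor — approved.
Class II: 2/3 of 18385661 = 12257107.33, rounded up to 12257108; 12,257,108 required, 12,253,740 in favor — not approved.
Class III: 3/4 of 8526000 = 6394500; 6,394,500 required, 6,396,312 in favor — approved.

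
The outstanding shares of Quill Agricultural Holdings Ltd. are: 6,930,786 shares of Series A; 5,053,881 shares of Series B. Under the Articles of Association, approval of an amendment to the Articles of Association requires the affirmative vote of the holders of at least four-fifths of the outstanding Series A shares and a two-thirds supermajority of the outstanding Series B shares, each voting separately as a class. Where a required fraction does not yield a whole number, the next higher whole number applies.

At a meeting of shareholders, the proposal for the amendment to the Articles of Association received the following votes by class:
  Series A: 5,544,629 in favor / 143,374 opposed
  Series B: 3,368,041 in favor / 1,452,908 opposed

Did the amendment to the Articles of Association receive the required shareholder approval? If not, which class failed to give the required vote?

Series A: 4/5 of 6930786 = 5544628.80, rounded up to 5544629; 5,544,629 required, 5,544,629 in favor — approved.
Series B: 2/3 of 5053881 = 3369254; 3,369,254 required, 3,368,041 in favor — not approved.

Not approved — the Series B shares did not give the required vote.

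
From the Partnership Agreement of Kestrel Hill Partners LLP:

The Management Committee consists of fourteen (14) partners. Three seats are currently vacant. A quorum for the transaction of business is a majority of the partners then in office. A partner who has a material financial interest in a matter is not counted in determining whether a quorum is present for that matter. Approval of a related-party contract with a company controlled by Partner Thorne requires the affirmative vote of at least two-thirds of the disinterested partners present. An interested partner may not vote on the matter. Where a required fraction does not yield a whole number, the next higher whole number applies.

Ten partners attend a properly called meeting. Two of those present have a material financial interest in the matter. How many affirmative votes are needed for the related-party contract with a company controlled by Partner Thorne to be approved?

6

The related-party contract with a company controlled by Partner Thorne requires two-thirds of the disinterested partners present (10 − 2 = 8).
2/3 of 8 = 5.33, rounded up to 6.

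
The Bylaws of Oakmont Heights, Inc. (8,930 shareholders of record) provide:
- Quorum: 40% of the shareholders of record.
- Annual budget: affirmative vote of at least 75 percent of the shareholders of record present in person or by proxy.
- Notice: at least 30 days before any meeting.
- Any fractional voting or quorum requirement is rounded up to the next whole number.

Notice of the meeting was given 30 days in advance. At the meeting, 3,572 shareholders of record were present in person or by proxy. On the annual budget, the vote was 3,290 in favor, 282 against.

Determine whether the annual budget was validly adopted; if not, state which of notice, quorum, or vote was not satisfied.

Valid — all requirements satisfied.

Notice: 30 days given; 30 required. Satisfied.
Quorum: 40% of 8,930 = 3,572; 3,572 present. Satisfied.
Vote: requires three-fourths of those present (3,572); 3/4 of 3572 = 2679, so 2,679 needed; 3,290 in favor. Satisfied.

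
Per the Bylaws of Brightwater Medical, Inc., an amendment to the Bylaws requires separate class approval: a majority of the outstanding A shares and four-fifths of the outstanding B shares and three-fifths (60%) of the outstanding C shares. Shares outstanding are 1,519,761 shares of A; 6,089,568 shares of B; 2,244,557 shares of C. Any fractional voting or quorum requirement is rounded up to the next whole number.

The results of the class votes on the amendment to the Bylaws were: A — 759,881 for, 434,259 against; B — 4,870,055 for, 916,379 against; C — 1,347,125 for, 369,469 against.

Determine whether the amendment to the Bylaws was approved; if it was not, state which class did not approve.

A: a majority of 1519761 is 759881; 759,881 required, 759,881 in favor — approved.
B: 4/5 of 6089568 = 4871654.40, rounded up to 4871655; 4,871,655 required, 4,870,055 in favor — not approved.
C: 3/5 of 2244557 = 1346734.20, rounded up to 1346735; 1,346,735 required, 1,347,125 in favor — approved.

Not approved — the B shares did not give the required vote.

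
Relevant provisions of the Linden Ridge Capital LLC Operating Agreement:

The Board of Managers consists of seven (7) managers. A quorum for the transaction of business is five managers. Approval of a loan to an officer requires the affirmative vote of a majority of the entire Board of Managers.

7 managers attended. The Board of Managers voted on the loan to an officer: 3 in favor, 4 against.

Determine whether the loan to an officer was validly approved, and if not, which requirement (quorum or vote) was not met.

Quorum: 7 present; quorum is 5. Satisfied.
Vote: the loan to an officer requires a majority of the entire Board of Managers (7). A majority of 7 is 4, so 4 affirmative votes are needed; 3 voted in favor. Not satisfied.

Invalid — vote requirement not satisfied.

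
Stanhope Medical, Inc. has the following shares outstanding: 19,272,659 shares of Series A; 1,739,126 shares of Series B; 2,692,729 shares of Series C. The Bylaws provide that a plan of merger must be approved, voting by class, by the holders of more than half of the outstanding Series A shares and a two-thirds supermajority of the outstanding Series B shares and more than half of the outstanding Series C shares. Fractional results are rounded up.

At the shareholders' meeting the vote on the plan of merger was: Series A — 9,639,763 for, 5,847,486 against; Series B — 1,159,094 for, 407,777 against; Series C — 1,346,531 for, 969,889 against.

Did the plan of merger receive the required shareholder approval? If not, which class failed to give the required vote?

Not approved — the Series B shares did not give the required vote.

Series A: a majority of 19272659 is 9636330; 9,636,330 required, 9,639,763 in favor — approved.
Series B: 2/3 of 1739126 = 1159417.33, rounded up to 1159418; 1,159,418 required, 1,159,094 in favor — not approved.
Series C: a majority of 2692729 is 1346365; 1,346,365 required, 1,346,531 in favor — approved.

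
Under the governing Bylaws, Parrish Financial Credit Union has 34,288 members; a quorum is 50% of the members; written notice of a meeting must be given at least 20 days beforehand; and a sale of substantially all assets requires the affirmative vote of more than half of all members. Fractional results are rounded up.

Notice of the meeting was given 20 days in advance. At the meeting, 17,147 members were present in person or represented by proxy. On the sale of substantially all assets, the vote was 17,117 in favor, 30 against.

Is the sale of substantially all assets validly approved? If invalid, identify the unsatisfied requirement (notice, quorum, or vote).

Invalid — vote requirement not satisfied.

Notice: 20 days given; 20 required. Satisfied.
Quorum: 50% of 34,288 = 17,144; 17,147 present. Satisfied.
Vote: requires a majority of all members (34,288); a majority of 34288 is 17145, so 17,145 needed; 17,117 in favor. Not satisfied.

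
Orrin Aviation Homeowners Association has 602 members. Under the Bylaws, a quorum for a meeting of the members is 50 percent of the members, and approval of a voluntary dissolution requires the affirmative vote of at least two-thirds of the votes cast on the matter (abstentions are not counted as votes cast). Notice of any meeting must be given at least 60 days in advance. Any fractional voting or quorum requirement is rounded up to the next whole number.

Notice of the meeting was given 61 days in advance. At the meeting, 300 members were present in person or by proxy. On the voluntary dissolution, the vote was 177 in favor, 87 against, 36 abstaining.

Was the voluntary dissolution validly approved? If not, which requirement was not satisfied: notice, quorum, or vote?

Invalid — quorum requirement not satisfied.

Notice: 61 days given; 60 required. Satisfied.
Quorum: 50% of 602 = 301; 300 present. Not satisfied.
Vote: requires two-thirds of the votes cast (300 − 36 abstaining = 264); 2/3 of 264 = 176, so 176 needed; 177 in favor. Satisfied.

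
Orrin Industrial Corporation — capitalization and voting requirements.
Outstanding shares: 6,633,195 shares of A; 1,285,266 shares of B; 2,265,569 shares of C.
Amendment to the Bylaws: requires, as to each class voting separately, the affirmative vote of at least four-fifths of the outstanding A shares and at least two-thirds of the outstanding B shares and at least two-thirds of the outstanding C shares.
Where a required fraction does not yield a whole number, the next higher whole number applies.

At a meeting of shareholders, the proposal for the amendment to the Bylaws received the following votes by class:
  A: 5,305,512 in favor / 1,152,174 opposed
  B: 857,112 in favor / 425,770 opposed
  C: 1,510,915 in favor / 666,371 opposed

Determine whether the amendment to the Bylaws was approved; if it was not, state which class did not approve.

Not approved — the A shares did not give the required vote.

A: 4/5 of 6633195 = 5306556; 5,306,556 required, 5,305,512 in favor — not approved.
B: 2/3 of 1285266 = 856844; 856,844 required, 857,112 in favor — approved.
C: 2/3 of 2265569 = 1510379.33, rounded up to 1510380; 1,510,380 required, 1,510,915 in favor — approved.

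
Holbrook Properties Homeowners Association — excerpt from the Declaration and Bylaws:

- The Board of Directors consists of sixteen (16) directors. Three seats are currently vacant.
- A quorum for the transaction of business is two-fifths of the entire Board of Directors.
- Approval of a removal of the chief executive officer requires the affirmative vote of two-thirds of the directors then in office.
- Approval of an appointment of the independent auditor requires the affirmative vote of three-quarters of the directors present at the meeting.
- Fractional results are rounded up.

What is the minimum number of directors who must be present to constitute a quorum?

7

2/5 of 16 = 6.40, rounded up to 7.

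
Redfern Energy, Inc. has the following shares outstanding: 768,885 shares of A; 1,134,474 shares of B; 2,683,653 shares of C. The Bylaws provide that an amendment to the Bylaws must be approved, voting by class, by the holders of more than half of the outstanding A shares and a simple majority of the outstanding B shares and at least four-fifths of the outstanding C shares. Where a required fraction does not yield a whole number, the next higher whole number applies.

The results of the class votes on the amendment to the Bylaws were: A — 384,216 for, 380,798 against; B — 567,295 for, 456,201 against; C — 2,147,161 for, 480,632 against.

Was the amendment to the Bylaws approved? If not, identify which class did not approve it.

A: a majority of 768885 is 384443; 384,443 required, 384,216 in favor — not approved.
B: a majority of 1134474 is 567238; 567,238 required, 567,295 in favor — approved.
C: 4/5 of 2683653 = 2146922.40, rounded up to 2146923; 2,146,923 required, 2,147,161 in favor — approved.

Not approved — the A shares did not give the required vote.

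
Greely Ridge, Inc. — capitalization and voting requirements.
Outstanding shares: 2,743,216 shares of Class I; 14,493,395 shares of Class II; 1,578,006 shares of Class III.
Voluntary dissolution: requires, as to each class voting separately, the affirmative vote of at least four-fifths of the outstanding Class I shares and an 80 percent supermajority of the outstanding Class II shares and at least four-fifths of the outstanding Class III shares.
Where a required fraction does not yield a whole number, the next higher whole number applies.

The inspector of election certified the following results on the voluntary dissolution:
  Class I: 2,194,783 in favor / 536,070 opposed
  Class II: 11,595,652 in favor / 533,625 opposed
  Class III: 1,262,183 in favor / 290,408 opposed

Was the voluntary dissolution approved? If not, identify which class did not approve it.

Not approved — the Class III shares did not give the required vote.

Class I: 4/5 of 2743216 = 2194572.80, rounded up to 2194573; 2,194,573 required, 2,194,783 in favor — approved.
Class II: 4/5 of 14493395 = 11594716; 11,594,716 required, 11,595,652 in favor — approved.
Class III: 4/5 of 1578006 = 1262404.80, rounded up to 1262405; 1,262,405 required, 1,262,183 in favor — not approved.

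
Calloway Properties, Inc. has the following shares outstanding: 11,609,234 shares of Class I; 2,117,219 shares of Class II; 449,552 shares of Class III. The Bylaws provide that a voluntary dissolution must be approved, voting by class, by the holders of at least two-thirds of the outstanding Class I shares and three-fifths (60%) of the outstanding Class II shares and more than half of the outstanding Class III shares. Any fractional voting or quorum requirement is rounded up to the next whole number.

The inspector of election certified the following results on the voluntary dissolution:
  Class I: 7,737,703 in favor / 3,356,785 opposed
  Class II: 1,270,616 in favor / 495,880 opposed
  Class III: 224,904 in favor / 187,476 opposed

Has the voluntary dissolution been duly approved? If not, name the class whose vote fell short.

Not approved — the Class I shares did not give the required vote.

Class I: 2/3 of 11609234 = 7739489.33, rounded up to 7739490; 7,739,490 required, 7,737,703 in favor — not approved.
Class II: 3/5 of 2117219 = 1270331.40, rounded up to 1270332; 1,270,332 required, 1,270,616 in favor — approved.
Class III: a majority of 449552 is 224777; 224,777 required, 224,904 in favor — approved.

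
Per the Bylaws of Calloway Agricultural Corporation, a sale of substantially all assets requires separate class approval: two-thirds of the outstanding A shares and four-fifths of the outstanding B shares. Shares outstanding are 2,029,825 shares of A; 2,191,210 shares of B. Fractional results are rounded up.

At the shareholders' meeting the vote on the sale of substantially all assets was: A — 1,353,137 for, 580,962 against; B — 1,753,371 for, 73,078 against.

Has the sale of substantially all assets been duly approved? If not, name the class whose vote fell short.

Not approved — the A shares did not give the required vote.

A: 2/3 of 2029825 = 1353216.67, rounded up to 1353217; 1,353,217 required, 1,353,137 in favor — not approved.
B: 4/5 of 2191210 = 1752968; 1,752,968 required, 1,753,371 in favor — approved.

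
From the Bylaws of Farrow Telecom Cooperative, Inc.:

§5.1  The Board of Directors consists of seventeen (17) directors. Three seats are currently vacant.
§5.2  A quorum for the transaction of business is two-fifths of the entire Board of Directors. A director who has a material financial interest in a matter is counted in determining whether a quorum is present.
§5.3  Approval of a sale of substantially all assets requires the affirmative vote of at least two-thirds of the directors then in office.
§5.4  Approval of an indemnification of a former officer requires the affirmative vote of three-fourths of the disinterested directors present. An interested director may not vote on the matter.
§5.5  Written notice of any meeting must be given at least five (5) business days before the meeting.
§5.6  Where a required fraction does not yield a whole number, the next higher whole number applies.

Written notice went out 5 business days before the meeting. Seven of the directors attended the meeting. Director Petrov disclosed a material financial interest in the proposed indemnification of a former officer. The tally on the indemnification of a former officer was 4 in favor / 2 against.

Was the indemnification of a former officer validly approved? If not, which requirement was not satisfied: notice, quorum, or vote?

Notice: 5 business days given; 5 required (5 ≥ 5). Satisfied.
Quorum: 7 present (interested directors count toward quorum); quorum is 7. Satisfied.
Vote: the indemnification of a former officer requires three-fourths of the disinterested directors present (7 − 1 = 6). 3/4 of 6 = 4.50, rounded up to 5, so 5 affirmative votes are needed; 4 voted in favor. Not satisfied.

Invalid — vote requirement not satisfied.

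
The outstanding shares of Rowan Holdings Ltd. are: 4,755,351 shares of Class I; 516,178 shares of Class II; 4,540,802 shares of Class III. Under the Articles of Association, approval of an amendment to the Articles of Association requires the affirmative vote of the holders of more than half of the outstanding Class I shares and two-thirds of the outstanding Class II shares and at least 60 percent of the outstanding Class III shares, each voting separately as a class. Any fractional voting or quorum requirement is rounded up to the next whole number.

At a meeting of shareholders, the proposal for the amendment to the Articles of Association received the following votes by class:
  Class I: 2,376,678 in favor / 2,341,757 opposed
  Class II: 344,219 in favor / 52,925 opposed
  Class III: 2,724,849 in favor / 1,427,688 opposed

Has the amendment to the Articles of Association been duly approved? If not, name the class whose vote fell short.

Class I: a majority of 4755351 is 2377676; 2,377,676 required, 2,376,678 in favor — not approved.
Class II: 2/3 of 516178 = 344118.67, rounded up to 344119; 344,119 required, 344,219 in favor — approved.
Class III: 3/5 of 4540802 = 2724481.20, rounded up to 2724482; 2,724,482 required, 2,724,849 in favor — approved.

Not approved — the Class I shares did not give the required vote.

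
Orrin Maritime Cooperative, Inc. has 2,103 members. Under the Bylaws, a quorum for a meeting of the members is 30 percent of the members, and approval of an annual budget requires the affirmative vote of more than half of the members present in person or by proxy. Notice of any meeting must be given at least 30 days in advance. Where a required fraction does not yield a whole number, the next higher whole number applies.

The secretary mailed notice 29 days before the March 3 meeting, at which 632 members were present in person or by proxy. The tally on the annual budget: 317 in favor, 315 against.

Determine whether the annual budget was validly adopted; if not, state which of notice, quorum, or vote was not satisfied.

Notice: 29 days given; 30 required. Not satisfied.
Quorum: 30% of 2,103 = 630.90, rounded up to 631; 632 present. Satisfied.
Vote: requires a majority of those present (632); a majority of 632 is 317, so 317 needed; 317 in favor. Satisfied.

Invalid — notice requirement not satisfied.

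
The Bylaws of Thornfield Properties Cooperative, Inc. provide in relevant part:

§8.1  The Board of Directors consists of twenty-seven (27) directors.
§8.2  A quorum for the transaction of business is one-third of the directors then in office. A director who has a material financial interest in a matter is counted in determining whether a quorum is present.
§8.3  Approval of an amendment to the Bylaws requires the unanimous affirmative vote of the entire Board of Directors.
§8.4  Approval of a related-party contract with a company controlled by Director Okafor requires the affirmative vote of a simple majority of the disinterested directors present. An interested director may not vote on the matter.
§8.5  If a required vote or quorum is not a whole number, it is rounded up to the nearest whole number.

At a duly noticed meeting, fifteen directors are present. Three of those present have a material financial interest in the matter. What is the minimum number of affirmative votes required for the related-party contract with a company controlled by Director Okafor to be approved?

7

The related-party contract with a company controlled by Director Okafor requires a majority of the disinterested directors present (15 − 3 = 12).
A majority of 12 is 7.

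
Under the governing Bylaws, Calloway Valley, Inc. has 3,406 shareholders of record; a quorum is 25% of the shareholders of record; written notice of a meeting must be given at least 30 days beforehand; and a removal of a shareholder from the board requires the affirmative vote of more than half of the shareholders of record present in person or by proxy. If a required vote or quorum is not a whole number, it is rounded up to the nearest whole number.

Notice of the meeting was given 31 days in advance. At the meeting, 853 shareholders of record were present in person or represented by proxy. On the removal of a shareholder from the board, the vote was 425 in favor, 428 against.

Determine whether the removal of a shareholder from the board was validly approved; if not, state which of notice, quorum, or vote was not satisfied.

Notice: 31 days given; 30 required. Satisfied.
Quorum: 25% of 3,406 = 851.50, rounded up to 852; 853 present. Satisfied.
Vote: requires a majority of those present (853); a majority of 853 is 427, so 427 needed; 425 in favor. Not satisfied.

Invalid — vote requirement not satisfied.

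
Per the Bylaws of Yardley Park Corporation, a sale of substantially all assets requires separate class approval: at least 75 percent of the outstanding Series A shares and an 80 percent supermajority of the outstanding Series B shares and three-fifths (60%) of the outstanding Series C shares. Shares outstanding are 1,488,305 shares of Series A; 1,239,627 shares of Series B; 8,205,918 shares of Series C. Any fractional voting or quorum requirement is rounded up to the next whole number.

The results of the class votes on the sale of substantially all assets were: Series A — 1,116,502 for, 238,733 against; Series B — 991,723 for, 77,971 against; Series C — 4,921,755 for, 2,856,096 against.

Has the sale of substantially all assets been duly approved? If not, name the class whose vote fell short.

Not approved — the Series C shares did not give the required vote.

Series A: 3/4 of 1488305 = 1116228.75, rounded up to 1116229; 1,116,229 required, 1,116,502 in favor — approved.
Series B: 4/5 of 1239627 = 991701.60, rounded up to 991702; 991,702 required, 991,723 in favor — approved.
Series C: 3/5 of 8205918 = 4923550.80, rounded up to 4923551; 4,923,551 required, 4,921,755 in favor — not approved.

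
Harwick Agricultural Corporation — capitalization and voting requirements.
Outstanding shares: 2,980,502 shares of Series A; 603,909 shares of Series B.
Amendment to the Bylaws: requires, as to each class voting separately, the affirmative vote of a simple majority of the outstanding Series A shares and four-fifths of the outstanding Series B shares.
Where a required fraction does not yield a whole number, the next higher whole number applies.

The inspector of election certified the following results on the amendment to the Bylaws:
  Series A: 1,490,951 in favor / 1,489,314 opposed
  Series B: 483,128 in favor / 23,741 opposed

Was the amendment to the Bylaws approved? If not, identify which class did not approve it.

Series A: a majority of 2980502 is 1490252; 1,490,252 required, 1,490,951 in favor — approved.
Series B: 4/5 of 603909 = 483127.20, rounded up to 483128; 483,128 required, 483,128 in favor — approved.

Approved — every class gave the required vote.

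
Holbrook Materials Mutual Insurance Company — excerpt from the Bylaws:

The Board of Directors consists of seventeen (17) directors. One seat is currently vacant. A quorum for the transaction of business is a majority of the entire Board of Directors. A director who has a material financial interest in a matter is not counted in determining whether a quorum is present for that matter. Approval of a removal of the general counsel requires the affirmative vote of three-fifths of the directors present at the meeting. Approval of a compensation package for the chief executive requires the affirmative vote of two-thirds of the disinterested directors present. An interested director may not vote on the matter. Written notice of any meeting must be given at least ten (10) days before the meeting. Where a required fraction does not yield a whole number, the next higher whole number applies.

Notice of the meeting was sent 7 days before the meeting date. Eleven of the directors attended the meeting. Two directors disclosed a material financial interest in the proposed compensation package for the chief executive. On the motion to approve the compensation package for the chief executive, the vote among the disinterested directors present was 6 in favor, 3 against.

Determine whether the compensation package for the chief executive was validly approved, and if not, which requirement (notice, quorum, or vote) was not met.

Notice: 7 days given; 10 required (7 < 10). Not satisfied.
Quorum: 11 present, but the 2 interested directors do not count, leaving 9. Quorum is 9. Satisfied.
Vote: the compensation package for the chief executive requires two-thirds of the disinterested directors present (11 − 2 = 9). 2/3 of 9 = 6, so 6 affirmative votes are needed; 6 voted in favor. Satisfied.

Invalid — notice requirement not satisfied.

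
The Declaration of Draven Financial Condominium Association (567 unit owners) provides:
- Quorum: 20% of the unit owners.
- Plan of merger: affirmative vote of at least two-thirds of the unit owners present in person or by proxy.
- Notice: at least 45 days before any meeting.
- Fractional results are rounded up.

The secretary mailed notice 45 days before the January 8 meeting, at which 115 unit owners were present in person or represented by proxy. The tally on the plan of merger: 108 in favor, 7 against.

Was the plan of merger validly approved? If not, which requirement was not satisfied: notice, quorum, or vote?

Valid — all requirements satisfied.

Notice: 45 days given; 45 required. Satisfied.
Quorum: 20% of 567 = 113.40, rounded up to 114; 115 present. Satisfied.
Vote: requires two-thirds of those present (115); 2/3 of 115 = 76.67, rounded up to 77, so 77 needed; 108 in favor. Satisfied.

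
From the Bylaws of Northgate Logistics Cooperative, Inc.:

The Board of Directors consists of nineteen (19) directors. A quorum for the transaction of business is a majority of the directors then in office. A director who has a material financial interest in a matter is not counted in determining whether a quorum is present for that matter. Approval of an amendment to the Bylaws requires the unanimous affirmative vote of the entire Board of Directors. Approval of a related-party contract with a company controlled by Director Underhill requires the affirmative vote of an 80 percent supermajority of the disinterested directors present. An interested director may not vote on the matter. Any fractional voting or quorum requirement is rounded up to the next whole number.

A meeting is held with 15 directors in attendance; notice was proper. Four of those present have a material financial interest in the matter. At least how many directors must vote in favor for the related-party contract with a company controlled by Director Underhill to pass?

The related-party contract with a company controlled by Director Underhill requires four-fifths of the disinterested directors present (15 − 4 = 11).
4/5 of 11 = 8.80, rounded up to 9.

9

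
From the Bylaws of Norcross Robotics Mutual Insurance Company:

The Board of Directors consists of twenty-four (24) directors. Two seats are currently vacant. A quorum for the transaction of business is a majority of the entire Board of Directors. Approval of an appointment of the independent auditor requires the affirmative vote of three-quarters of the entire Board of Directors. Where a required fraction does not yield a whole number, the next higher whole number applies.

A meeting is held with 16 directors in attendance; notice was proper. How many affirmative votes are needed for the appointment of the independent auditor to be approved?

18

The appointment of the independent auditor requires three-fourths of the entire Board of Directors (24).
3/4 of 24 = 18.
(Only 16 can vote, so the appointment of the independent auditor cannot pass at this meeting, but the required vote is still 18.)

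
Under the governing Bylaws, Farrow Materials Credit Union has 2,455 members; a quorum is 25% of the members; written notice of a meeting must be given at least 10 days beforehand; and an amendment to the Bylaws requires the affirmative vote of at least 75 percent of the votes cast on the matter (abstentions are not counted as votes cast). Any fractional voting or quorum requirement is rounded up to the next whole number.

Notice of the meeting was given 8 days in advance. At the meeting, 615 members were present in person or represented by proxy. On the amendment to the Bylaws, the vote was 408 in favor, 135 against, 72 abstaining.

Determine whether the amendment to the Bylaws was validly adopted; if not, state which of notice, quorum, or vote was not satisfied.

Invalid — notice requirement not satisfied.

Notice: 8 days given; 10 required. Not satisfied.
Quorum: 25% of 2,455 = 613.75, rounded up to 614; 615 present. Satisfied.
Vote: requires three-fourths of the votes cast (615 − 72 abstaining = 543); 3/4 of 543 = 407.25, rounded up to 408, so 408 needed; 408 in favor. Satisfied.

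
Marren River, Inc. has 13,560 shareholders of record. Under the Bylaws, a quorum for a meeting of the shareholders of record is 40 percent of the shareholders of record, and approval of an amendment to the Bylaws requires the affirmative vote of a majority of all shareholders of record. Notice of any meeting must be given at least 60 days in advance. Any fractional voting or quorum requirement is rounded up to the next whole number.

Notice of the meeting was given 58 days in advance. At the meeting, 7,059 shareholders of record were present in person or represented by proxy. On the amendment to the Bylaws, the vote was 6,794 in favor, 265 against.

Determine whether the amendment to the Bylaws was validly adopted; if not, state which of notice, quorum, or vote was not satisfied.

Invalid — notice requirement not satisfied.

Notice: 58 days given; 60 required. Not satisfied.
Quorum: 40% of 13,560 = 5,424; 7,059 present. Satisfied.
Vote: requires a majority of all shareholders of record (13,560); a majority of 13560 is 6781, so 6,781 needed; 6,794 in favor. Satisfied.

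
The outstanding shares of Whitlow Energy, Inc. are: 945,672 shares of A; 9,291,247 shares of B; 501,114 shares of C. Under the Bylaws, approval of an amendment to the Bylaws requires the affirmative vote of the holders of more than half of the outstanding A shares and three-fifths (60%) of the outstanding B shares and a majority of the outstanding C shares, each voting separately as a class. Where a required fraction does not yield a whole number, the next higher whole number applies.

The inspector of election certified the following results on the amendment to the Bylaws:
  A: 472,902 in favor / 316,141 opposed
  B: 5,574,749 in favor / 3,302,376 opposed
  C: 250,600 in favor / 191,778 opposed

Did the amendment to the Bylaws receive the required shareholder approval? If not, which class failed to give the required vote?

Approved — every class gave the required vote.

A: a majority of 945672 is 472837; 472,837 required, 472,902 in favor — approved.
B: 3/5 of 9291247 = 5574748.20, rounded up to 5574749; 5,574,749 required, 5,574,749 in favor — approved.
C: a majority of 501114 is 250558; 250,558 required, 250,600 in favor — approved.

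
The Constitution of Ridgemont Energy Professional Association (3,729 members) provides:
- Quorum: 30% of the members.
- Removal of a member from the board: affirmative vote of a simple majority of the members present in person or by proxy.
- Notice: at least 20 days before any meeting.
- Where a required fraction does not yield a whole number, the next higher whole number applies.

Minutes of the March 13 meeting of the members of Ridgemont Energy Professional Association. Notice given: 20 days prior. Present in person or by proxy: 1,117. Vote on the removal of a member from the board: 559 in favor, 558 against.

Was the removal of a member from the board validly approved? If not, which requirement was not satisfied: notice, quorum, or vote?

Notice: 20 days given; 20 required. Satisfied.
Quorum: 30% of 3,729 = 1,118.70, rounded up to 1,119; 1,117 present. Not satisfied.
Vote: requires a majority of those present (1,117); a majority of 1117 is 559, so 559 needed; 559 in favor. Satisfied.

Invalid — quorum requirement not satisfied.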